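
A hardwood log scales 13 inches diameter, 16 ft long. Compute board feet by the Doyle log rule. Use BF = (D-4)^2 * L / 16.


Doyle: BF = (D - 4)^2 * L / 16
Adjusted diameter = 13 - 4 = 9 in
(D-4)^2 = 9^2 = 81
BF = 81 * 16 / 16 = 81 BF

81


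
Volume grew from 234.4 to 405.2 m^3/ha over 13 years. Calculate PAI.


Formula: PAI = (V_T2 - V_T1) / (T2 - T1)
Volume increment = 405.2 - 234.4 = 170.8 m^3/ha
PAI = 170.8 / 13 = 13.14 m^3/ha/year

13.14


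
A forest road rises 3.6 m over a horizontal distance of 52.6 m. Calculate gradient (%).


Formula: Gradient = rise / run * 100
Gradient = 3.6 / 52.6 * 100 = 6.8%

6.8


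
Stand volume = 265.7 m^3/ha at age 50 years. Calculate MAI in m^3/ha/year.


Formula: MAI = Total Volume / Stand Age
MAI = 265.7 m^3/ha / 50 years
MAI = 5.31 m^3/ha/year

5.31


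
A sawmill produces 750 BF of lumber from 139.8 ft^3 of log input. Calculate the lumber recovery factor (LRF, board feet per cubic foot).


Formula: LRF = Lumber Output (BF) / Log Input (ft^3)
LRF = 750 BF / 139.8 ft^3
LRF = 5.36 BF/ft^3

5.36


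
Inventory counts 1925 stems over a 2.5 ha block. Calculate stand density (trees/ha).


Formula: Stand Density = N_trees / Area_ha
Density = 1925 trees / 2.5 ha
Density = 770 trees/ha

770


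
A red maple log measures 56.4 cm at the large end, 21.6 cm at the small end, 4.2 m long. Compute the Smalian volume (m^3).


Smalian: V = (A1 + A2)/2 * L,  A = pi*(D/200)^2
A1 = pi*(56.4/200)^2 = 0.249832 m^2
A2 = pi*(21.6/200)^2 = 0.036644 m^2
V = (0.249832+0.036644)/2*4.2 = 0.6016 m^3

0.6016


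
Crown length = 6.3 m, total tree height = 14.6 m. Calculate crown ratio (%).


Formula: Crown Ratio = (Crown Length / Total Height) * 100
CR = (6.3 m / 14.6 m) * 100
CR = 0.4315 * 100 = 43.2%

43.2


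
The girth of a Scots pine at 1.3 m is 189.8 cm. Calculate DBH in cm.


Formula: DBH = C / pi
DBH = 189.8 / pi
pi = 3.14159...
DBH = 60.4 cm

60.4


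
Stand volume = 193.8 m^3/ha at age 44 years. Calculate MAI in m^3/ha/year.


Formula: MAI = Total Volume / Stand Age
MAI = 193.8 m^3/ha / 44 years
MAI = 4.4 m^3/ha/year

4.4


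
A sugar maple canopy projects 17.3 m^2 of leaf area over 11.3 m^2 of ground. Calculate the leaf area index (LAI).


Formula: LAI = total leaf area / ground area  (dimensionless)
LAI = 17.3 m^2 / 11.3 m^2
LAI = 1.53

1.53


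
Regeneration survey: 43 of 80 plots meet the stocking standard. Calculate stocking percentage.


Formula: Stocking % = stocked plots / total plots * 100
Stocking = 43 / 80 * 100
Stocking = 0.5375 * 100 = 53.8%

53.8


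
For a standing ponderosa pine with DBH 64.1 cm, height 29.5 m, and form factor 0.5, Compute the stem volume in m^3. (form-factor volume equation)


Formula: V = pi * (DBH/200)^2 * H * ff
Radius = DBH/200 = 64.1/200 = 0.3205 m
Radius^2 = 0.3205^2 = 0.10272025 m^2
V = pi * 0.10272025 * 29.5 * 0.5
V = 4.76 m^3

4.76


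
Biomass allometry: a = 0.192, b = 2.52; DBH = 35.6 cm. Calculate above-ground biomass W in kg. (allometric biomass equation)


Formula: W = a * DBH^b  (allometric power law)
DBH^b = 35.6^2.52 = 8121.8319
W = 0.192 * 8121.8319 = 1559.4 kg

1559.4


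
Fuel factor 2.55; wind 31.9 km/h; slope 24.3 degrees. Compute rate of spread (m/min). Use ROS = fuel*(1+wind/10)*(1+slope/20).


Formula: ROS = fuel * (1 + wind/10) * (1 + slope/20)
Wind factor = 1 + 31.9/10 = 4.19
Slope factor = 1 + 24.3/20 = 2.215
ROS = 2.55 * 4.19 * 2.215 = 23.67 m/min

23.67


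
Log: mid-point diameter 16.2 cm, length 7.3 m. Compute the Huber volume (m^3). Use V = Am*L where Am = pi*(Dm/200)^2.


Huber: V = Am * L,  Am = pi*(Dm/200)^2
Am = pi*(16.2/200)^2 = 0.020612 m^2
V = 0.020612*7.3 = 0.1505 m^3

0.1505


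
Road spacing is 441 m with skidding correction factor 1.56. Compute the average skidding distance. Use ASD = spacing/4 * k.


Formula: ASD = (spacing / 4) * correction
Uncorrected distance = spacing / 4 = 441 / 4 = 110.25 m
ASD = 110.25 * 1.56 = 172 m

172


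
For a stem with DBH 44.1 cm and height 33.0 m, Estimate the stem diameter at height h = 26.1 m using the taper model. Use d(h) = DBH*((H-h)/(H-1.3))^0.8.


Taper: d(h) = DBH * ((H - h) / (H - 1.3))^0.8
Numerator = H - h = 33.0 - 26.1 = 6.9 m
Denominator = H - 1.3 = 33.0 - 1.3 = 31.7 m
Ratio = 6.9 / 31.7 = 0.21767
d = 44.1 * 0.21767^0.8 = 13.0 cm

13.0


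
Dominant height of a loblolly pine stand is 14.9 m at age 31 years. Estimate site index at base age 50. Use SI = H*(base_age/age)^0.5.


Formula: SI = H_dom * (base_age / age)^0.5
Age ratio = 50 / 31 = 1.6129
sqrt(age_ratio) = 1.27
SI = 14.9 * 1.27 = 18.9 m

18.9


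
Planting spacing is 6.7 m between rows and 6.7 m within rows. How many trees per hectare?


Formula: TPH = 10000 m^2/ha / (spacing_x * spacing_y)
Area per tree = 6.7 m * 6.7 m = 44.89 m^2
TPH = 10000 / 44.89 = 223 trees/ha

223


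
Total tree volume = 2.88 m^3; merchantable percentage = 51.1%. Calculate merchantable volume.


Formula: MV = V_total * (merchantable_pct / 100)
Merchantable fraction = 51.1% / 100 = 0.511
MV = 2.88 m^3 * 0.511 = 1.472 m^3

1.472


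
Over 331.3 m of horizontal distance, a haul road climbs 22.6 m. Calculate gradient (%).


Formula: Gradient = rise / run * 100
Gradient = 22.6 / 331.3 * 100 = 6.8%

6.8


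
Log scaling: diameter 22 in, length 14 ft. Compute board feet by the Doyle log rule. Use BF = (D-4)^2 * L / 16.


Doyle: BF = (D - 4)^2 * L / 16
Adjusted diameter = 22 - 4 = 18 in
(D-4)^2 = 18^2 = 324
BF = 324 * 14 / 16 = 284 BF

284


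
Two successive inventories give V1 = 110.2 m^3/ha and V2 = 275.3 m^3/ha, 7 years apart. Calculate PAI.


Formula: PAI = (V_T2 - V_T1) / (T2 - T1)
Volume increment = 275.3 - 110.2 = 165.1 m^3/ha
PAI = 165.1 / 7 = 23.59 m^3/ha/year

23.59


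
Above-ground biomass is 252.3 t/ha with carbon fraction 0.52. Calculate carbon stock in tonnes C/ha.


Formula: Carbon Stock = Biomass * Carbon Fraction
C = 252.3 t/ha * 0.52
C = 131.2 t C/ha

131.2


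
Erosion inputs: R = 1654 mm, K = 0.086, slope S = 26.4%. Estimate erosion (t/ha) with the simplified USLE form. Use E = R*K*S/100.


Formula: E = R * K * S / 100  (simplified USLE)
R * K = 1654 * 0.086 = 142.244
E = 142.244 * 26.4 / 100 = 37.55 t/ha

37.55


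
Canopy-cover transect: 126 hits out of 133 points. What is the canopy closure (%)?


Formula: Canopy closure = covered points / total points * 100
Closure = 126 / 133 * 100
Closure = 0.9474 * 100 = 94.7%

94.7


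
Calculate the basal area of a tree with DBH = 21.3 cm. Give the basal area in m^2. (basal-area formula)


Formula: BA = pi * (DBH/2)^2 / 10000  (cm^2 to m^2)
Radius = DBH/2 = 21.3/2 = 10.65 cm
BA = pi * 10.65^2 / 10000
   = 356.3273 cm^2 / 10000
   = 0.0356 m^2

0.0356


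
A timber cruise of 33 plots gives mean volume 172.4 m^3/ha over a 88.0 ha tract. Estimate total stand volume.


Formula: Total Volume = Mean Volume per ha * Total Area
Total Volume = 172.4 m^3/ha * 88.0 ha
Total Volume = 15171 m^3

15171


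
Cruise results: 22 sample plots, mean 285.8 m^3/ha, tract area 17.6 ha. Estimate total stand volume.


Formula: Total Volume = Mean Volume per ha * Total Area
Total Volume = 285.8 m^3/ha * 17.6 ha
Total Volume = 5030 m^3

5030


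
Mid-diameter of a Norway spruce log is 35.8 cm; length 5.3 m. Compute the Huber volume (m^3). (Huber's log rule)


Huber: V = Am * L,  Am = pi*(Dm/200)^2
Am = pi*(35.8/200)^2 = 0.10066 m^2
V = 0.10066*5.3 = 0.5335 m^3

0.5335


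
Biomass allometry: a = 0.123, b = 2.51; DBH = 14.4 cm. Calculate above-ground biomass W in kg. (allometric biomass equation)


Formula: W = a * DBH^b  (allometric power law)
DBH^b = 14.4^2.51 = 808.1461
W = 0.123 * 808.1461 = 99.4 kg

99.4


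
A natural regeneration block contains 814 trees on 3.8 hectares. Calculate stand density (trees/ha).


Formula: Stand Density = N_trees / Area_ha
Density = 814 trees / 3.8 ha
Density = 214 trees/ha

214


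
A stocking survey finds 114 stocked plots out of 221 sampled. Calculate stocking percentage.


Formula: Stocking % = stocked plots / total plots * 100
Stocking = 114 / 221 * 100
Stocking = 0.5158 * 100 = 51.6%

51.6


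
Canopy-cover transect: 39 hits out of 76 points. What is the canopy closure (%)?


Formula: Canopy closure = covered points / total points * 100
Closure = 39 / 76 * 100
Closure = 0.5132 * 100 = 51.3%

51.3


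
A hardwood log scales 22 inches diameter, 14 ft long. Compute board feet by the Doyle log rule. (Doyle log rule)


Doyle: BF = (D - 4)^2 * L / 16
Adjusted diameter = 22 - 4 = 18 in
(D-4)^2 = 18^2 = 324
BF = 324 * 14 / 16 = 284 BF

284


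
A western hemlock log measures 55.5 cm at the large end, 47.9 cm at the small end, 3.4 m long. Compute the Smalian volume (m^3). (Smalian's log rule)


Smalian: V = (A1 + A2)/2 * L,  A = pi*(D/200)^2
A1 = pi*(55.5/200)^2 = 0.241922 m^2
A2 = pi*(47.9/200)^2 = 0.180203 m^2
V = (0.241922+0.180203)/2*3.4 = 0.7176 m^3

0.7176


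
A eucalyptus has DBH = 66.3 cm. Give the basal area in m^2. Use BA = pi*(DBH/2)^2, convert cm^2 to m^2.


Formula: BA = pi * (DBH/2)^2 / 10000  (cm^2 to m^2)
Radius = DBH/2 = 66.3/2 = 33.15 cm
BA = pi * 33.15^2 / 10000
   = 3452.3669 cm^2 / 10000
   = 0.3452 m^2

0.3452


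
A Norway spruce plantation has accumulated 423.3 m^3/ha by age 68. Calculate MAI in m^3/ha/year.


Formula: MAI = Total Volume / Stand Age
MAI = 423.3 m^3/ha / 68 years
MAI = 6.23 m^3/ha/year

6.23


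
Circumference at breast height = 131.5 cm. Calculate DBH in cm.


Formula: DBH = C / pi
DBH = 131.5 / pi
pi = 3.14159...
DBH = 41.9 cm

41.9


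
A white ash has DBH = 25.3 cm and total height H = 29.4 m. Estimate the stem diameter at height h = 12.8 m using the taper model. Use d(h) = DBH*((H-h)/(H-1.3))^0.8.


Taper: d(h) = DBH * ((H - h) / (H - 1.3))^0.8
Numerator = H - h = 29.4 - 12.8 = 16.6 m
Denominator = H - 1.3 = 29.4 - 1.3 = 28.1 m
Ratio = 16.6 / 28.1 = 0.59075
d = 25.3 * 0.59075^0.8 = 16.6 cm

16.6


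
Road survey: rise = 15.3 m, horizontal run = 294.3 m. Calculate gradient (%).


Formula: Gradient = rise / run * 100
Gradient = 15.3 / 294.3 * 100 = 5.2%

5.2


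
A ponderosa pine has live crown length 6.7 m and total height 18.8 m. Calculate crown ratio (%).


Formula: Crown Ratio = (Crown Length / Total Height) * 100
CR = (6.7 m / 18.8 m) * 100
CR = 0.3564 * 100 = 35.6%

35.6


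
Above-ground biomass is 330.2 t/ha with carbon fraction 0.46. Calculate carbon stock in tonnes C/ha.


Formula: Carbon Stock = Biomass * Carbon Fraction
C = 330.2 t/ha * 0.46
C = 151.9 t C/ha

151.9


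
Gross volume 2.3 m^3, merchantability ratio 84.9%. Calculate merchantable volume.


Formula: MV = V_total * (merchantable_pct / 100)
Merchantable fraction = 84.9% / 100 = 0.849
MV = 2.3 m^3 * 0.849 = 1.953 m^3

1.953


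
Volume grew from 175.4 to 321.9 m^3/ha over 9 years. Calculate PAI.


Formula: PAI = (V_T2 - V_T1) / (T2 - T1)
Volume increment = 321.9 - 175.4 = 146.5 m^3/ha
PAI = 146.5 / 9 = 16.28 m^3/ha/year

16.28


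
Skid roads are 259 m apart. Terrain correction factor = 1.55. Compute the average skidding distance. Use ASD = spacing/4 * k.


Formula: ASD = (spacing / 4) * correction
Uncorrected distance = spacing / 4 = 259 / 4 = 64.75 m
ASD = 64.75 * 1.55 = 100 m

100


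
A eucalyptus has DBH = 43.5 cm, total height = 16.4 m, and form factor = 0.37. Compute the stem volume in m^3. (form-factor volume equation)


Formula: V = pi * (DBH/200)^2 * H * ff
Radius = DBH/200 = 43.5/200 = 0.2175 m
Radius^2 = 0.2175^2 = 0.04730625 m^2
V = pi * 0.04730625 * 16.4 * 0.37
V = 0.902 m^3

0.902


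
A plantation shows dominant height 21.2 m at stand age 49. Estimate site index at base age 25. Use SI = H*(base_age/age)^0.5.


Formula: SI = H_dom * (base_age / age)^0.5
Age ratio = 25 / 49 = 0.5102
sqrt(age_ratio) = 0.71429
SI = 21.2 * 0.71429 = 15.1 m

15.1


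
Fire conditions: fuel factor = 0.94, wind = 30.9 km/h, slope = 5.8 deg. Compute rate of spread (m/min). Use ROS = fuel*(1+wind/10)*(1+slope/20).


Formula: ROS = fuel * (1 + wind/10) * (1 + slope/20)
Wind factor = 1 + 30.9/10 = 4.09
Slope factor = 1 + 5.8/20 = 1.29
ROS = 0.94 * 4.09 * 1.29 = 4.96 m/min

4.96


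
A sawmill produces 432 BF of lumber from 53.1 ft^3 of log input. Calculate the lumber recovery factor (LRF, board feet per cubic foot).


Formula: LRF = Lumber Output (BF) / Log Input (ft^3)
LRF = 432 BF / 53.1 ft^3
LRF = 8.14 BF/ft^3

8.14


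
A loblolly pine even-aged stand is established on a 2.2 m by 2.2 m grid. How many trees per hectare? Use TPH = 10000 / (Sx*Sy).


Formula: TPH = 10000 m^2/ha / (spacing_x * spacing_y)
Area per tree = 2.2 m * 2.2 m = 4.84 m^2
TPH = 10000 / 4.84 = 2066 trees/ha

2066


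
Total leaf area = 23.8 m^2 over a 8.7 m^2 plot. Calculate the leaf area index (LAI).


Formula: LAI = total leaf area / ground area  (dimensionless)
LAI = 23.8 m^2 / 8.7 m^2
LAI = 2.74

2.74


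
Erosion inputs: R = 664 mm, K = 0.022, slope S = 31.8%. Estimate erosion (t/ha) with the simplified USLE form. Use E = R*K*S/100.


Formula: E = R * K * S / 100  (simplified USLE)
R * K = 664 * 0.022 = 14.608
E = 14.608 * 31.8 / 100 = 4.65 t/ha

4.65


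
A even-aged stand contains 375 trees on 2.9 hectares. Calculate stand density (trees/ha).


Formula: Stand Density = N_trees / Area_ha
Density = 375 trees / 2.9 ha
Density = 129 trees/ha

129


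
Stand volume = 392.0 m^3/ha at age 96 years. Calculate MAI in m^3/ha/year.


Formula: MAI = Total Volume / Stand Age
MAI = 392.0 m^3/ha / 96 years
MAI = 4.08 m^3/ha/year

4.08


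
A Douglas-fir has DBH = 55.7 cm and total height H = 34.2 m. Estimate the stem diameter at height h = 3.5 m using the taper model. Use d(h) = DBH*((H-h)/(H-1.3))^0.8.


Taper: d(h) = DBH * ((H - h) / (H - 1.3))^0.8
Numerator = H - h = 34.2 - 3.5 = 30.7 m
Denominator = H - 1.3 = 34.2 - 1.3 = 32.9 m
Ratio = 30.7 / 32.9 = 0.93313
d = 55.7 * 0.93313^0.8 = 52.7 cm

52.7


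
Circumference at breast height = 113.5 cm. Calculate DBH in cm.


Formula: DBH = C / pi
DBH = 113.5 / pi
pi = 3.14159...
DBH = 36.1 cm

36.1


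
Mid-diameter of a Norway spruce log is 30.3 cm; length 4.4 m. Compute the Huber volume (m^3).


Huber: V = Am * L,  Am = pi*(Dm/200)^2
Am = pi*(30.3/200)^2 = 0.072107 m^2
V = 0.072107*4.4 = 0.3173 m^3

0.3173


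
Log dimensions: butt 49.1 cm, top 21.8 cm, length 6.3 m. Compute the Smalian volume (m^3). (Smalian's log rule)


Smalian: V = (A1 + A2)/2 * L,  A = pi*(D/200)^2
A1 = pi*(49.1/200)^2 = 0.189345 m^2
A2 = pi*(21.8/200)^2 = 0.037325 m^2
V = (0.189345+0.037325)/2*6.3 = 0.714 m^3

0.714


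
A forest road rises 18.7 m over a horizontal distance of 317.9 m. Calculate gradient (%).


Formula: Gradient = rise / run * 100
Gradient = 18.7 / 317.9 * 100 = 5.9%

5.9


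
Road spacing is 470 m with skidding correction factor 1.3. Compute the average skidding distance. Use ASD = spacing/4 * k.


Formula: ASD = (spacing / 4) * correction
Uncorrected distance = spacing / 4 = 470 / 4 = 117.5 m
ASD = 117.5 * 1.3 = 153 m

153


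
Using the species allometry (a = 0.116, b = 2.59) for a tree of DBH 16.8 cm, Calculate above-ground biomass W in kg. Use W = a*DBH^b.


Formula: W = a * DBH^b  (allometric power law)
DBH^b = 16.8^2.59 = 1491.252
W = 0.116 * 1491.252 = 173.0 kg

173.0


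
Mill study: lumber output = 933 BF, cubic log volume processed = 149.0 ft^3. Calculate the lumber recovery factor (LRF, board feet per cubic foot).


Formula: LRF = Lumber Output (BF) / Log Input (ft^3)
LRF = 933 BF / 149.0 ft^3
LRF = 6.26 BF/ft^3

6.26


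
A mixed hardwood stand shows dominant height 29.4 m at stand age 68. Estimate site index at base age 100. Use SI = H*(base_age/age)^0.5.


Formula: SI = H_dom * (base_age / age)^0.5
Age ratio = 100 / 68 = 1.47059
sqrt(age_ratio) = 1.21268
SI = 29.4 * 1.21268 = 35.7 m

35.7


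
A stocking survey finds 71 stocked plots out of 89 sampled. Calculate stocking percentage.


Formula: Stocking % = stocked plots / total plots * 100
Stocking = 71 / 89 * 100
Stocking = 0.7978 * 100 = 79.8%

79.8


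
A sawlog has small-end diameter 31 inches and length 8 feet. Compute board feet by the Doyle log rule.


Doyle: BF = (D - 4)^2 * L / 16
Adjusted diameter = 31 - 4 = 27 in
(D-4)^2 = 27^2 = 729
BF = 729 * 8 / 16 = 365 BF

365


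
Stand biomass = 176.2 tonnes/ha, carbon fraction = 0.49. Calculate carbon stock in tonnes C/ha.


Formula: Carbon Stock = Biomass * Carbon Fraction
C = 176.2 t/ha * 0.49
C = 86.3 t C/ha

86.3


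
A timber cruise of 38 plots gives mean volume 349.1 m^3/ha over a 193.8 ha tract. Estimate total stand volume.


Formula: Total Volume = Mean Volume per ha * Total Area
Total Volume = 349.1 m^3/ha * 193.8 ha
Total Volume = 67656 m^3

67656


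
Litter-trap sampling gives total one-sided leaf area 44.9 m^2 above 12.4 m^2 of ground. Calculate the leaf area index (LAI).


Formula: LAI = total leaf area / ground area  (dimensionless)
LAI = 44.9 m^2 / 12.4 m^2
LAI = 3.62

3.62


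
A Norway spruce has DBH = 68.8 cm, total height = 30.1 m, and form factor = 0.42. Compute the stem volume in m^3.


Formula: V = pi * (DBH/200)^2 * H * ff
Radius = DBH/200 = 68.8/200 = 0.344 m
Radius^2 = 0.344^2 = 0.118336 m^2
V = pi * 0.118336 * 30.1 * 0.42
V = 4.7 m^3

4.7


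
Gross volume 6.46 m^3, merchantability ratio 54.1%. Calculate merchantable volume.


Formula: MV = V_total * (merchantable_pct / 100)
Merchantable fraction = 54.1% / 100 = 0.541
MV = 6.46 m^3 * 0.541 = 3.495 m^3

3.495


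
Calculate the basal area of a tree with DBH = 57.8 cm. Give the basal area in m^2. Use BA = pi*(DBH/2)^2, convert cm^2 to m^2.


Formula: BA = pi * (DBH/2)^2 / 10000  (cm^2 to m^2)
Radius = DBH/2 = 57.8/2 = 28.9 cm
BA = pi * 28.9^2 / 10000
   = 2623.8896 cm^2 / 10000
   = 0.2624 m^2

0.2624


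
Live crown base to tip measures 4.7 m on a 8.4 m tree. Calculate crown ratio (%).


Formula: Crown Ratio = (Crown Length / Total Height) * 100
CR = (4.7 m / 8.4 m) * 100
CR = 0.5595 * 100 = 56.0%

56.0


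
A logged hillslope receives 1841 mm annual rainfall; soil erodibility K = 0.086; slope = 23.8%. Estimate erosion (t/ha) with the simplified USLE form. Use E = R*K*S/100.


Formula: E = R * K * S / 100  (simplified USLE)
R * K = 1841 * 0.086 = 158.326
E = 158.326 * 23.8 / 100 = 37.68 t/ha

37.68


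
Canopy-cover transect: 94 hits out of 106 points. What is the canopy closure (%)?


Formula: Canopy closure = covered points / total points * 100
Closure = 94 / 106 * 100
Closure = 0.8868 * 100 = 88.7%

88.7


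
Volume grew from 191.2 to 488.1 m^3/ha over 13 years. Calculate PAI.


Formula: PAI = (V_T2 - V_T1) / (T2 - T1)
Volume increment = 488.1 - 191.2 = 296.9 m^3/ha
PAI = 296.9 / 13 = 22.84 m^3/ha/year

22.84


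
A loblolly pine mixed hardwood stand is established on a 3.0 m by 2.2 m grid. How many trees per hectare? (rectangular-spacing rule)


Formula: TPH = 10000 m^2/ha / (spacing_x * spacing_y)
Area per tree = 3.0 m * 2.2 m = 6.6 m^2
TPH = 10000 / 6.6 = 1515 trees/ha

1515


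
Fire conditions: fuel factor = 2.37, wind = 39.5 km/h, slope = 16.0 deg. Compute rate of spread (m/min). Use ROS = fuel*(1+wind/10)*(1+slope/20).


Formula: ROS = fuel * (1 + wind/10) * (1 + slope/20)
Wind factor = 1 + 39.5/10 = 4.95
Slope factor = 1 + 16.0/20 = 1.8
ROS = 2.37 * 4.95 * 1.8 = 21.12 m/min

21.12


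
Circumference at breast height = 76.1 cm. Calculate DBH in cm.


Formula: DBH = C / pi
DBH = 76.1 / pi
pi = 3.14159...
DBH = 24.2 cm

24.2


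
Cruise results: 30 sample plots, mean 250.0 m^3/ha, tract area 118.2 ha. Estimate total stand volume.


Formula: Total Volume = Mean Volume per ha * Total Area
Total Volume = 250.0 m^3/ha * 118.2 ha
Total Volume = 29550 m^3

29550


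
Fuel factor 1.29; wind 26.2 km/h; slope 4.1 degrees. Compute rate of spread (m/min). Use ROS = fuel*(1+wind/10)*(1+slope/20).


Formula: ROS = fuel * (1 + wind/10) * (1 + slope/20)
Wind factor = 1 + 26.2/10 = 3.62
Slope factor = 1 + 4.1/20 = 1.205
ROS = 1.29 * 3.62 * 1.205 = 5.63 m/min

5.63


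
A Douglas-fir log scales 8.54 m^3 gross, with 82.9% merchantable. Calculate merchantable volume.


Formula: MV = V_total * (merchantable_pct / 100)
Merchantable fraction = 82.9% / 100 = 0.829
MV = 8.54 m^3 * 0.829 = 7.08 m^3

7.08


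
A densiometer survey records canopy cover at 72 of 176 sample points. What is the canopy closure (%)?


Formula: Canopy closure = covered points / total points * 100
Closure = 72 / 176 * 100
Closure = 0.4091 * 100 = 40.9%

40.9


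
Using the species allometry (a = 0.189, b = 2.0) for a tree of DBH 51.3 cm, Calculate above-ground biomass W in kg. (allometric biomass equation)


Formula: W = a * DBH^b  (allometric power law)
DBH^b = 51.3^2.0 = 2631.69
W = 0.189 * 2631.69 = 497.4 kg

497.4


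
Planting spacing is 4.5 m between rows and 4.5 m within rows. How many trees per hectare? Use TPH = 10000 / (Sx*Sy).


Formula: TPH = 10000 m^2/ha / (spacing_x * spacing_y)
Area per tree = 4.5 m * 4.5 m = 20.25 m^2
TPH = 10000 / 20.25 = 494 trees/ha

494


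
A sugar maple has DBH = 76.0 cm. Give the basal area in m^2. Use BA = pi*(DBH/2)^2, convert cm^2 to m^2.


Formula: BA = pi * (DBH/2)^2 / 10000  (cm^2 to m^2)
Radius = DBH/2 = 76.0/2 = 38.0 cm
BA = pi * 38.0^2 / 10000
   = 4536.4598 cm^2 / 10000
   = 0.4536 m^2

0.4536


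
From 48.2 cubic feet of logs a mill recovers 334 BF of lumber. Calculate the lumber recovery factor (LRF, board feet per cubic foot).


Formula: LRF = Lumber Output (BF) / Log Input (ft^3)
LRF = 334 BF / 48.2 ft^3
LRF = 6.93 BF/ft^3

6.93


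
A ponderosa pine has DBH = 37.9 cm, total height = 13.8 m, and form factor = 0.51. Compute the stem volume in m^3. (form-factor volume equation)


Formula: V = pi * (DBH/200)^2 * H * ff
Radius = DBH/200 = 37.9/200 = 0.1895 m
Radius^2 = 0.1895^2 = 0.03591025 m^2
V = pi * 0.03591025 * 13.8 * 0.51
V = 0.794 m^3

0.794


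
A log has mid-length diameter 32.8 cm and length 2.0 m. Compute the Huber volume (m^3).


Huber: V = Am * L,  Am = pi*(Dm/200)^2
Am = pi*(32.8/200)^2 = 0.084496 m^2
V = 0.084496*2.0 = 0.169 m^3

0.169


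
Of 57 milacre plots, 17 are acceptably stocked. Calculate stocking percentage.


Formula: Stocking % = stocked plots / total plots * 100
Stocking = 17 / 57 * 100
Stocking = 0.2982 * 100 = 29.8%

29.8


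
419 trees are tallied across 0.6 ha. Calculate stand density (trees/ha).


Formula: Stand Density = N_trees / Area_ha
Density = 419 trees / 0.6 ha
Density = 698 trees/ha

698


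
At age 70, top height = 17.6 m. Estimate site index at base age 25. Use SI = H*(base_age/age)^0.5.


Formula: SI = H_dom * (base_age / age)^0.5
Age ratio = 25 / 70 = 0.35714
sqrt(age_ratio) = 0.59761
SI = 17.6 * 0.59761 = 10.5 m

10.5


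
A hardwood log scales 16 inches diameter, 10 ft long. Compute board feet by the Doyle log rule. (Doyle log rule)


Doyle: BF = (D - 4)^2 * L / 16
Adjusted diameter = 16 - 4 = 12 in
(D-4)^2 = 12^2 = 144
BF = 144 * 10 / 16 = 90 BF

90


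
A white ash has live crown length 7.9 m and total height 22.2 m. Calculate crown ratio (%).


Formula: Crown Ratio = (Crown Length / Total Height) * 100
CR = (7.9 m / 22.2 m) * 100
CR = 0.3559 * 100 = 35.6%

35.6


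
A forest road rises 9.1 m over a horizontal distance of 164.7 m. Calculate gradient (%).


Formula: Gradient = rise / run * 100
Gradient = 9.1 / 164.7 * 100 = 5.5%

5.5


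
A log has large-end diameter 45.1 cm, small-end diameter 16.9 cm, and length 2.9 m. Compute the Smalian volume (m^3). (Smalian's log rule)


Smalian: V = (A1 + A2)/2 * L,  A = pi*(D/200)^2
A1 = pi*(45.1/200)^2 = 0.159751 m^2
A2 = pi*(16.9/200)^2 = 0.022432 m^2
V = (0.159751+0.022432)/2*2.9 = 0.2642 m^3

0.2642


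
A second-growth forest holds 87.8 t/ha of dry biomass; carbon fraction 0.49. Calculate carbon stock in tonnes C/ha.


Formula: Carbon Stock = Biomass * Carbon Fraction
C = 87.8 t/ha * 0.49
C = 43.0 t C/ha

43.0


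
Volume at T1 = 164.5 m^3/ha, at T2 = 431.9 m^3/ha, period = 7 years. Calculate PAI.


Formula: PAI = (V_T2 - V_T1) / (T2 - T1)
Volume increment = 431.9 - 164.5 = 267.4 m^3/ha
PAI = 267.4 / 7 = 38.2 m^3/ha/year

38.2


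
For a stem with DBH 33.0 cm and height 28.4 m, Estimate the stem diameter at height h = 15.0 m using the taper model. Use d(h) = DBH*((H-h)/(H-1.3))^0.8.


Taper: d(h) = DBH * ((H - h) / (H - 1.3))^0.8
Numerator = H - h = 28.4 - 15.0 = 13.4 m
Denominator = H - 1.3 = 28.4 - 1.3 = 27.1 m
Ratio = 13.4 / 27.1 = 0.49446
d = 33.0 * 0.49446^0.8 = 18.8 cm

18.8


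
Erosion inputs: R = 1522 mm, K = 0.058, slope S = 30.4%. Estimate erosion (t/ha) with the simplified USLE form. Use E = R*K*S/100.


Formula: E = R * K * S / 100  (simplified USLE)
R * K = 1522 * 0.058 = 88.276
E = 88.276 * 30.4 / 100 = 26.84 t/ha

26.84


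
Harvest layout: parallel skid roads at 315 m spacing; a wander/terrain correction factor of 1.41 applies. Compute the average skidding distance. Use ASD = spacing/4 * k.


Formula: ASD = (spacing / 4) * correction
Uncorrected distance = spacing / 4 = 315 / 4 = 78.75 m
ASD = 78.75 * 1.41 = 111 m

111


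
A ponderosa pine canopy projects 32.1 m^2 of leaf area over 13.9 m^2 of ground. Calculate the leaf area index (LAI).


Formula: LAI = total leaf area / ground area  (dimensionless)
LAI = 32.1 m^2 / 13.9 m^2
LAI = 2.31

2.31


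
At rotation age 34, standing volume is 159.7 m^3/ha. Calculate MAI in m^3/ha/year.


Formula: MAI = Total Volume / Stand Age
MAI = 159.7 m^3/ha / 34 years
MAI = 4.7 m^3/ha/year

4.7


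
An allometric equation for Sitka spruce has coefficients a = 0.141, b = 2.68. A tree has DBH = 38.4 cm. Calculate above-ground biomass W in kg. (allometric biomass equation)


Formula: W = a * DBH^b  (allometric power law)
DBH^b = 38.4^2.68 = 17620.0721
W = 0.141 * 17620.0721 = 2484.4 kg

2484.4


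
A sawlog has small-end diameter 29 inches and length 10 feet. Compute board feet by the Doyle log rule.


Doyle: BF = (D - 4)^2 * L / 16
Adjusted diameter = 29 - 4 = 25 in
(D-4)^2 = 25^2 = 625
BF = 625 * 10 / 16 = 391 BF

391


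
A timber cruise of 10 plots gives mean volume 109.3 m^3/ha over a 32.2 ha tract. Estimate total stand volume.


Formula: Total Volume = Mean Volume per ha * Total Area
Total Volume = 109.3 m^3/ha * 32.2 ha
Total Volume = 3519 m^3

3519


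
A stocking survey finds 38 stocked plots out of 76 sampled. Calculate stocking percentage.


Formula: Stocking % = stocked plots / total plots * 100
Stocking = 38 / 76 * 100
Stocking = 0.5 * 100 = 50.0%

50.0


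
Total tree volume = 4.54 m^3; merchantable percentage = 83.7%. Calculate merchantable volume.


Formula: MV = V_total * (merchantable_pct / 100)
Merchantable fraction = 83.7% / 100 = 0.837
MV = 4.54 m^3 * 0.837 = 3.8 m^3

3.8


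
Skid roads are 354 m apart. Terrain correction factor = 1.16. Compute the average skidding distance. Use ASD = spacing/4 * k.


Formula: ASD = (spacing / 4) * correction
Uncorrected distance = spacing / 4 = 354 / 4 = 88.5 m
ASD = 88.5 * 1.16 = 103 m

103


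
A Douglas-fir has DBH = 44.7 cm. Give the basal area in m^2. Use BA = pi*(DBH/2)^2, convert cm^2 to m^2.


Formula: BA = pi * (DBH/2)^2 / 10000  (cm^2 to m^2)
Radius = DBH/2 = 44.7/2 = 22.35 cm
BA = pi * 22.35^2 / 10000
   = 1569.2962 cm^2 / 10000
   = 0.1569 m^2

0.1569


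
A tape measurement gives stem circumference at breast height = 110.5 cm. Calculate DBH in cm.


Formula: DBH = C / pi
DBH = 110.5 / pi
pi = 3.14159...
DBH = 35.2 cm

35.2


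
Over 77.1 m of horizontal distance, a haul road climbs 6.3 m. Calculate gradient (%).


Formula: Gradient = rise / run * 100
Gradient = 6.3 / 77.1 * 100 = 8.2%

8.2


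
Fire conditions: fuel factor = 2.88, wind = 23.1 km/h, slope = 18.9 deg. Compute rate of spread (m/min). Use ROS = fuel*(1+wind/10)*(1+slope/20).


Formula: ROS = fuel * (1 + wind/10) * (1 + slope/20)
Wind factor = 1 + 23.1/10 = 3.31
Slope factor = 1 + 18.9/20 = 1.945
ROS = 2.88 * 3.31 * 1.945 = 18.54 m/min

18.54


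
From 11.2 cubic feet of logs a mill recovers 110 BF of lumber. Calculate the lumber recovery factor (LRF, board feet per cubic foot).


Formula: LRF = Lumber Output (BF) / Log Input (ft^3)
LRF = 110 BF / 11.2 ft^3
LRF = 9.82 BF/ft^3

9.82


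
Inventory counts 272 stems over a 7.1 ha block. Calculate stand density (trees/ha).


Formula: Stand Density = N_trees / Area_ha
Density = 272 trees / 7.1 ha
Density = 38 trees/ha

38


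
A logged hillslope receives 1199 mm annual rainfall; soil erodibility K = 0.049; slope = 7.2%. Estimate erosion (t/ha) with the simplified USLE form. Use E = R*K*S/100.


Formula: E = R * K * S / 100  (simplified USLE)
R * K = 1199 * 0.049 = 58.751
E = 58.751 * 7.2 / 100 = 4.23 t/ha

4.23


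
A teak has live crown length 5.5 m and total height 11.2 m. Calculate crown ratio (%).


Formula: Crown Ratio = (Crown Length / Total Height) * 100
CR = (5.5 m / 11.2 m) * 100
CR = 0.4911 * 100 = 49.1%

49.1


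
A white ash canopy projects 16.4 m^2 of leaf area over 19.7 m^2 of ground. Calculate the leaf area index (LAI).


Formula: LAI = total leaf area / ground area  (dimensionless)
LAI = 16.4 m^2 / 19.7 m^2
LAI = 0.83

0.83


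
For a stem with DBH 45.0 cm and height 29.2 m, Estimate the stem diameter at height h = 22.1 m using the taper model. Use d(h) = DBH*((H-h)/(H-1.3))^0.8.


Taper: d(h) = DBH * ((H - h) / (H - 1.3))^0.8
Numerator = H - h = 29.2 - 22.1 = 7.1 m
Denominator = H - 1.3 = 29.2 - 1.3 = 27.9 m
Ratio = 7.1 / 27.9 = 0.25448
d = 45.0 * 0.25448^0.8 = 15.1 cm

15.1


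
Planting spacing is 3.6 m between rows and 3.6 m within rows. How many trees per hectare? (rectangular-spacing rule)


Formula: TPH = 10000 m^2/ha / (spacing_x * spacing_y)
Area per tree = 3.6 m * 3.6 m = 12.96 m^2
TPH = 10000 / 12.96 = 772 trees/ha

772


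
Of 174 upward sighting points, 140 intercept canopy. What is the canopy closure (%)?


Formula: Canopy closure = covered points / total points * 100
Closure = 140 / 174 * 100
Closure = 0.8046 * 100 = 80.5%

80.5


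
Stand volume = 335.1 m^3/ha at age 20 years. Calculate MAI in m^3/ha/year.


Formula: MAI = Total Volume / Stand Age
MAI = 335.1 m^3/ha / 20 years
MAI = 16.76 m^3/ha/year

16.76


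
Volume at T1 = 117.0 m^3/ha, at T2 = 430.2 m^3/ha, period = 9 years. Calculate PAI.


Formula: PAI = (V_T2 - V_T1) / (T2 - T1)
Volume increment = 430.2 - 117.0 = 313.2 m^3/ha
PAI = 313.2 / 9 = 34.8 m^3/ha/year

34.8


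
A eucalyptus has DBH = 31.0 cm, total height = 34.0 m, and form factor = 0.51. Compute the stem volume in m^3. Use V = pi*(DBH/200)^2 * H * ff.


Formula: V = pi * (DBH/200)^2 * H * ff
Radius = DBH/200 = 31.0/200 = 0.155 m
Radius^2 = 0.155^2 = 0.024025 m^2
V = pi * 0.024025 * 34.0 * 0.51
V = 1.309 m^3

1.309


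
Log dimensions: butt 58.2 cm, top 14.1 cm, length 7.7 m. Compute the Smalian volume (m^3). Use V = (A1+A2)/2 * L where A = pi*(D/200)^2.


Smalian: V = (A1 + A2)/2 * L,  A = pi*(D/200)^2
A1 = pi*(58.2/200)^2 = 0.266033 m^2
A2 = pi*(14.1/200)^2 = 0.015615 m^2
V = (0.266033+0.015615)/2*7.7 = 1.0843 m^3

1.0843


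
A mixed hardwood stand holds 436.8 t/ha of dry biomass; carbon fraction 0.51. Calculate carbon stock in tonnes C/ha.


Formula: Carbon Stock = Biomass * Carbon Fraction
C = 436.8 t/ha * 0.51
C = 222.8 t C/ha

222.8


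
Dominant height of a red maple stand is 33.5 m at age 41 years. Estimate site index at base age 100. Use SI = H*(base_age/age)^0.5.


Formula: SI = H_dom * (base_age / age)^0.5
Age ratio = 100 / 41 = 2.43902
sqrt(age_ratio) = 1.56174
SI = 33.5 * 1.56174 = 52.3 m

52.3


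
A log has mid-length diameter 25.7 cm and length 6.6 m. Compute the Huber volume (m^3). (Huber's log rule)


Huber: V = Am * L,  Am = pi*(Dm/200)^2
Am = pi*(25.7/200)^2 = 0.051875 m^2
V = 0.051875*6.6 = 0.3424 m^3

0.3424


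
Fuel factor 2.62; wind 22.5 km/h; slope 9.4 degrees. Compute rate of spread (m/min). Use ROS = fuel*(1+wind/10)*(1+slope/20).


Formula: ROS = fuel * (1 + wind/10) * (1 + slope/20)
Wind factor = 1 + 22.5/10 = 3.25
Slope factor = 1 + 9.4/20 = 1.47
ROS = 2.62 * 3.25 * 1.47 = 12.52 m/min

12.52


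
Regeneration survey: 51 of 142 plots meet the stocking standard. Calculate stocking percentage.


Formula: Stocking % = stocked plots / total plots * 100
Stocking = 51 / 142 * 100
Stocking = 0.3592 * 100 = 35.9%

35.9


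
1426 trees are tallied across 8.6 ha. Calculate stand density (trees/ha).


Formula: Stand Density = N_trees / Area_ha
Density = 1426 trees / 8.6 ha
Density = 166 trees/ha

166


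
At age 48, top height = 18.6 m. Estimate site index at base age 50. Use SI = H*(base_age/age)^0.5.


Formula: SI = H_dom * (base_age / age)^0.5
Age ratio = 50 / 48 = 1.04167
sqrt(age_ratio) = 1.02062
SI = 18.6 * 1.02062 = 19.0 m

19.0


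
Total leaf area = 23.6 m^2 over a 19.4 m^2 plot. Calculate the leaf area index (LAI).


Formula: LAI = total leaf area / ground area  (dimensionless)
LAI = 23.6 m^2 / 19.4 m^2
LAI = 1.22

1.22


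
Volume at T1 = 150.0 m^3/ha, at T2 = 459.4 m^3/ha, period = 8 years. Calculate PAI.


Formula: PAI = (V_T2 - V_T1) / (T2 - T1)
Volume increment = 459.4 - 150.0 = 309.4 m^3/ha
PAI = 309.4 / 8 = 38.68 m^3/ha/year

38.68


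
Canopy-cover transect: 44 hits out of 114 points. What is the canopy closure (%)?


Formula: Canopy closure = covered points / total points * 100
Closure = 44 / 114 * 100
Closure = 0.386 * 100 = 38.6%

38.6


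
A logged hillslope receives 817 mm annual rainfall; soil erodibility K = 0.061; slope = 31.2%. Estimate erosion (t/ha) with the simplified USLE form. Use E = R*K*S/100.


Formula: E = R * K * S / 100  (simplified USLE)
R * K = 817 * 0.061 = 49.837
E = 49.837 * 31.2 / 100 = 15.55 t/ha

15.55


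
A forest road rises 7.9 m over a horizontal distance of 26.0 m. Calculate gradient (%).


Formula: Gradient = rise / run * 100
Gradient = 7.9 / 26.0 * 100 = 30.4%

30.4


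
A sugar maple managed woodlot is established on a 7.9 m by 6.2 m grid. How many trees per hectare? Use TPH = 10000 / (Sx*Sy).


Formula: TPH = 10000 m^2/ha / (spacing_x * spacing_y)
Area per tree = 7.9 m * 6.2 m = 48.98 m^2
TPH = 10000 / 48.98 = 204 trees/ha

204


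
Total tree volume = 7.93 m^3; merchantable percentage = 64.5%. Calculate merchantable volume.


Formula: MV = V_total * (merchantable_pct / 100)
Merchantable fraction = 64.5% / 100 = 0.645
MV = 7.93 m^3 * 0.645 = 5.115 m^3

5.115


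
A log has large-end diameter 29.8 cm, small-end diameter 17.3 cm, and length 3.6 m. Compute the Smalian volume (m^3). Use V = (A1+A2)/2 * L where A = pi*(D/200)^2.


Smalian: V = (A1 + A2)/2 * L,  A = pi*(D/200)^2
A1 = pi*(29.8/200)^2 = 0.069746 m^2
A2 = pi*(17.3/200)^2 = 0.023506 m^2
V = (0.069746+0.023506)/2*3.6 = 0.1679 m^3

0.1679


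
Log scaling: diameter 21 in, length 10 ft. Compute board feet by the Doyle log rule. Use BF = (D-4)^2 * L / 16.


Doyle: BF = (D - 4)^2 * L / 16
Adjusted diameter = 21 - 4 = 17 in
(D-4)^2 = 17^2 = 289
BF = 289 * 10 / 16 = 181 BF

181


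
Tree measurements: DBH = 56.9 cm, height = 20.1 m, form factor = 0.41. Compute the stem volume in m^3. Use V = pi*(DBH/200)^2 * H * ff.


Formula: V = pi * (DBH/200)^2 * H * ff
Radius = DBH/200 = 56.9/200 = 0.2845 m
Radius^2 = 0.2845^2 = 0.08094025 m^2
V = pi * 0.08094025 * 20.1 * 0.41
V = 2.096 m^3

2.096


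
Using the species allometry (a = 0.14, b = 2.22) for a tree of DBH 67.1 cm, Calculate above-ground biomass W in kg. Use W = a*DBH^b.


Formula: W = a * DBH^b  (allometric power law)
DBH^b = 67.1^2.22 = 11358.5788
W = 0.14 * 11358.5788 = 1590.2 kg

1590.2


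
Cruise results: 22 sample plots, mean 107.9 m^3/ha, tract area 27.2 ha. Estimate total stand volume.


Formula: Total Volume = Mean Volume per ha * Total Area
Total Volume = 107.9 m^3/ha * 27.2 ha
Total Volume = 2935 m^3

2935


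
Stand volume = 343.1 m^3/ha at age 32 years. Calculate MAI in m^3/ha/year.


Formula: MAI = Total Volume / Stand Age
MAI = 343.1 m^3/ha / 32 years
MAI = 10.72 m^3/ha/year

10.72


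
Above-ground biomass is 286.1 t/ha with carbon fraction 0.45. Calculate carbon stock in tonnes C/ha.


Formula: Carbon Stock = Biomass * Carbon Fraction
C = 286.1 t/ha * 0.45
C = 128.7 t C/ha

128.7


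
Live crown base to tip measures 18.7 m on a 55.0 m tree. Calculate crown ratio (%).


Formula: Crown Ratio = (Crown Length / Total Height) * 100
CR = (18.7 m / 55.0 m) * 100
CR = 0.34 * 100 = 34.0%

34.0


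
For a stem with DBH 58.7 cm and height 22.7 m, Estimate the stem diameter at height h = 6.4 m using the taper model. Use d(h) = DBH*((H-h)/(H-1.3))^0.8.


Taper: d(h) = DBH * ((H - h) / (H - 1.3))^0.8
Numerator = H - h = 22.7 - 6.4 = 16.3 m
Denominator = H - 1.3 = 22.7 - 1.3 = 21.4 m
Ratio = 16.3 / 21.4 = 0.76168
d = 58.7 * 0.76168^0.8 = 47.2 cm

47.2


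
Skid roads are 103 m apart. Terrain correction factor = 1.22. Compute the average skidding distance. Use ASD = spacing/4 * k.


Formula: ASD = (spacing / 4) * correction
Uncorrected distance = spacing / 4 = 103 / 4 = 25.75 m
ASD = 25.75 * 1.22 = 31 m

31


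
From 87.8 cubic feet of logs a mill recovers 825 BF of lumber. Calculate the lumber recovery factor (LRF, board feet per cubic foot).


Formula: LRF = Lumber Output (BF) / Log Input (ft^3)
LRF = 825 BF / 87.8 ft^3
LRF = 9.4 BF/ft^3

9.4


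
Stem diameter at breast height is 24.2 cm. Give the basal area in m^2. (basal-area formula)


Formula: BA = pi * (DBH/2)^2 / 10000  (cm^2 to m^2)
Radius = DBH/2 = 24.2/2 = 12.1 cm
BA = pi * 12.1^2 / 10000
   = 459.9606 cm^2 / 10000
   = 0.046 m^2

0.046


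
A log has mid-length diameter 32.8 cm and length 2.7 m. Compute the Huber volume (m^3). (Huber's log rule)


Huber: V = Am * L,  Am = pi*(Dm/200)^2
Am = pi*(32.8/200)^2 = 0.084496 m^2
V = 0.084496*2.7 = 0.2281 m^3

0.2281


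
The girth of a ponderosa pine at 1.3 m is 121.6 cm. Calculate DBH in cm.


Formula: DBH = C / pi
DBH = 121.6 / pi
pi = 3.14159...
DBH = 38.7 cm

38.7


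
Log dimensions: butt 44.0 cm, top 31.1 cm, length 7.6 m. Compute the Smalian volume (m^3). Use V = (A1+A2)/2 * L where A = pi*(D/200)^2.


Smalian: V = (A1 + A2)/2 * L,  A = pi*(D/200)^2
A1 = pi*(44.0/200)^2 = 0.152053 m^2
A2 = pi*(31.1/200)^2 = 0.075964 m^2
V = (0.152053+0.075964)/2*7.6 = 0.8665 m^3

0.8665


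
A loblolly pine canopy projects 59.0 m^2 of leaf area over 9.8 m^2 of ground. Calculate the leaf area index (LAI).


Formula: LAI = total leaf area / ground area  (dimensionless)
LAI = 59.0 m^2 / 9.8 m^2
LAI = 6.02

6.02


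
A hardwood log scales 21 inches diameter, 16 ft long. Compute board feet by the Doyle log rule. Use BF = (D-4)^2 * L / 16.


Doyle: BF = (D - 4)^2 * L / 16
Adjusted diameter = 21 - 4 = 17 in
(D-4)^2 = 17^2 = 289
BF = 289 * 16 / 16 = 289 BF

289


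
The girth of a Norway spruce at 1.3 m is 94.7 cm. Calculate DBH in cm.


Formula: DBH = C / pi
DBH = 94.7 / pi
pi = 3.14159...
DBH = 30.1 cm

30.1


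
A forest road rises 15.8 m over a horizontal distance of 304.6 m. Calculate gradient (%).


Formula: Gradient = rise / run * 100
Gradient = 15.8 / 304.6 * 100 = 5.2%

5.2


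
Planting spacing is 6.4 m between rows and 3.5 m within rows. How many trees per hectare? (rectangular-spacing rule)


Formula: TPH = 10000 m^2/ha / (spacing_x * spacing_y)
Area per tree = 6.4 m * 3.5 m = 22.4 m^2
TPH = 10000 / 22.4 = 446 trees/ha

446


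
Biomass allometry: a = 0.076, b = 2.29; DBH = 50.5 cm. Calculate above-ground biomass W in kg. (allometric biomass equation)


Formula: W = a * DBH^b  (allometric power law)
DBH^b = 50.5^2.29 = 7953.1149
W = 0.076 * 7953.1149 = 604.4 kg

604.4
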